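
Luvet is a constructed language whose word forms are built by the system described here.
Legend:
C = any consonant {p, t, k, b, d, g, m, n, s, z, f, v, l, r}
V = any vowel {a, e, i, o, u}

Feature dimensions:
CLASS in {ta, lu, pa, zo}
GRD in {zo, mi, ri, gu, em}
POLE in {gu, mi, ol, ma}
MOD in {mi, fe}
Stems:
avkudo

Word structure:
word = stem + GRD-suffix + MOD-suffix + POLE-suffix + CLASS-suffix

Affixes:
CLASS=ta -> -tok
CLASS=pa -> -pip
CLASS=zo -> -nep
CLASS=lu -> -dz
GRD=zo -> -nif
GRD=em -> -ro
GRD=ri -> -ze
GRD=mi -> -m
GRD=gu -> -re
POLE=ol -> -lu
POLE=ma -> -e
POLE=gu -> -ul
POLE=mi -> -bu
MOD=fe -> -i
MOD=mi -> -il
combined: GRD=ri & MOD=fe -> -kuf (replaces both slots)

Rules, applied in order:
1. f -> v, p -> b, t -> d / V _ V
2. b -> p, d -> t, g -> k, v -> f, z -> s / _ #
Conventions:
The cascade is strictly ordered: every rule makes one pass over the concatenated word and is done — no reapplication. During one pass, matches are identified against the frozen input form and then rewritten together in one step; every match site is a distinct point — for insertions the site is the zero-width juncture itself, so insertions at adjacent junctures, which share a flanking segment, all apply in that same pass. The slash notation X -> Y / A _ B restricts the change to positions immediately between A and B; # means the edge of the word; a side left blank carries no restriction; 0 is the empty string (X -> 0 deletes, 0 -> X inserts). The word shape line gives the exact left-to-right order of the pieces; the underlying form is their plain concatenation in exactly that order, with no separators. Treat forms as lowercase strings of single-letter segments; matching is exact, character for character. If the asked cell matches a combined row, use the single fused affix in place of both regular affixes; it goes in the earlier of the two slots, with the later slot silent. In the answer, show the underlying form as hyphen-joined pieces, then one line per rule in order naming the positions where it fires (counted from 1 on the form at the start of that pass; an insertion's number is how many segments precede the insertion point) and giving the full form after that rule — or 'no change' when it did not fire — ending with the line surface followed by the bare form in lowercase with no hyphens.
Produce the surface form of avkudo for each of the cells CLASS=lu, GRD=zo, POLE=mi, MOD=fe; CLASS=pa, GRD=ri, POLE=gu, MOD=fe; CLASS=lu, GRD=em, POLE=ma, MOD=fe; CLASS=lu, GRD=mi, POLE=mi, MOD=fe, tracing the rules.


cell CLASS=lu, GRD=zo, POLE=mi, MOD=fe:
underlying: avkudo-nif-i-bu-dz
1. f -> v, p -> b, t -> d / V _ V: fires at position(s) 9: avkudonivibudz
2. b -> p, d -> t, g -> k, v -> f, z -> s / _ #: fires at position(s) 14: avkudonivibuds
surface: avkudonivibuds

cell CLASS=pa, GRD=ri, POLE=gu, MOD=fe:
underlying: avkudo-kuf-ul-pip
1. f -> v, p -> b, t -> d / V _ V: fires at position(s) 9: avkudokuvulpip
2. b -> p, d -> t, g -> k, v -> f, z -> s / _ #: no change
surface: avkudokuvulpip

cell CLASS=lu, GRD=em, POLE=ma, MOD=fe:
underlying: avkudo-ro-i-e-dz
1. f -> v, p -> b, t -> d / V _ V: no change
2. b -> p, d -> t, g -> k, v -> f, z -> s / _ #: fires at position(s) 12: avkudoroieds
surface: avkudoroieds

cell CLASS=lu, GRD=mi, POLE=mi, MOD=fe:
underlying: avkudo-m-i-bu-dz
1. f -> v, p -> b, t -> d / V _ V: no change
2. b -> p, d -> t, g -> k, v -> f, z -> s / _ #: fires at position(s) 12: avkudomibuds
surface: avkudomibuds


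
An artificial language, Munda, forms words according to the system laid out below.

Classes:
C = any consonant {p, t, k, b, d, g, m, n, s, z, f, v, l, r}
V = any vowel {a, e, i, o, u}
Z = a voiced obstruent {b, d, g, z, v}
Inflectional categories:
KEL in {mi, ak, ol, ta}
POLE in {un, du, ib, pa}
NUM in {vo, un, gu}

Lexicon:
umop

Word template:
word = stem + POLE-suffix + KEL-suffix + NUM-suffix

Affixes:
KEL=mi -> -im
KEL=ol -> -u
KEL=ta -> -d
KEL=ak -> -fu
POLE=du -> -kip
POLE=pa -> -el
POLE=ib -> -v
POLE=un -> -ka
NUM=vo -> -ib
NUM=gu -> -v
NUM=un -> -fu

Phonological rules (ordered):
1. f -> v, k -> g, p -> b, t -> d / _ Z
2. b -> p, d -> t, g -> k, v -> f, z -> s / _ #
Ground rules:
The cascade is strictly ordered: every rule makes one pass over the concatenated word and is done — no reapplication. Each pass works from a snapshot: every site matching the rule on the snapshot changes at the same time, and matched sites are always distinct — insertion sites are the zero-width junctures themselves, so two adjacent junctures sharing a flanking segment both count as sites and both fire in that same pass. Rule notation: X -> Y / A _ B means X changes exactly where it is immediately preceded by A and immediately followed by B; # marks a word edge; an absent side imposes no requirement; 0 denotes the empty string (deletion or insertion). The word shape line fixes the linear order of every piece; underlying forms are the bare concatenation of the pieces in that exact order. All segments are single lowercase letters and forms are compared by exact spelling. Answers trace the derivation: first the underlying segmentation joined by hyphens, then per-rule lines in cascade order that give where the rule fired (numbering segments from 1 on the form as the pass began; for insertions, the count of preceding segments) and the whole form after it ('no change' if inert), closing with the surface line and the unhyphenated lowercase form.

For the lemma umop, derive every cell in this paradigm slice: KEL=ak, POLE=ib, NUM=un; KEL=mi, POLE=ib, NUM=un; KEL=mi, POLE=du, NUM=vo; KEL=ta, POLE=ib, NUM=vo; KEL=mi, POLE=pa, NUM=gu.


cell KEL=ak, POLE=ib, NUM=un:
underlying: umop-v-fu-fu
1. f -> v, k -> g, p -> b, t -> d / _ Z: fires at position(s) 4: umobvfufu
2. b -> p, d -> t, g -> k, v -> f, z -> s / _ #: no change
surface: umobvfufu

cell KEL=mi, POLE=ib, NUM=un:
underlying: umop-v-im-fu
1. f -> v, k -> g, p -> b, t -> d / _ Z: fires at position(s) 4: umobvimfu
2. b -> p, d -> t, g -> k, v -> f, z -> s / _ #: no change
surface: umobvimfu

cell KEL=mi, POLE=du, NUM=vo:
underlying: umop-kip-im-ib
1. f -> v, k -> g, p -> b, t -> d / _ Z: no change
2. b -> p, d -> t, g -> k, v -> f, z -> s / _ #: fires at position(s) 11: umopkipimip
surface: umopkipimip

cell KEL=ta, POLE=ib, NUM=vo:
underlying: umop-v-d-ib
1. f -> v, k -> g, p -> b, t -> d / _ Z: fires at position(s) 4: umobvdib
2. b -> p, d -> t, g -> k, v -> f, z -> s / _ #: fires at position(s) 8: umobvdip
surface: umobvdip

cell KEL=mi, POLE=pa, NUM=gu:
underlying: umop-el-im-v
1. f -> v, k -> g, p -> b, t -> d / _ Z: no change
2. b -> p, d -> t, g -> k, v -> f, z -> s / _ #: fires at position(s) 9: umopelimf
surface: umopelimf


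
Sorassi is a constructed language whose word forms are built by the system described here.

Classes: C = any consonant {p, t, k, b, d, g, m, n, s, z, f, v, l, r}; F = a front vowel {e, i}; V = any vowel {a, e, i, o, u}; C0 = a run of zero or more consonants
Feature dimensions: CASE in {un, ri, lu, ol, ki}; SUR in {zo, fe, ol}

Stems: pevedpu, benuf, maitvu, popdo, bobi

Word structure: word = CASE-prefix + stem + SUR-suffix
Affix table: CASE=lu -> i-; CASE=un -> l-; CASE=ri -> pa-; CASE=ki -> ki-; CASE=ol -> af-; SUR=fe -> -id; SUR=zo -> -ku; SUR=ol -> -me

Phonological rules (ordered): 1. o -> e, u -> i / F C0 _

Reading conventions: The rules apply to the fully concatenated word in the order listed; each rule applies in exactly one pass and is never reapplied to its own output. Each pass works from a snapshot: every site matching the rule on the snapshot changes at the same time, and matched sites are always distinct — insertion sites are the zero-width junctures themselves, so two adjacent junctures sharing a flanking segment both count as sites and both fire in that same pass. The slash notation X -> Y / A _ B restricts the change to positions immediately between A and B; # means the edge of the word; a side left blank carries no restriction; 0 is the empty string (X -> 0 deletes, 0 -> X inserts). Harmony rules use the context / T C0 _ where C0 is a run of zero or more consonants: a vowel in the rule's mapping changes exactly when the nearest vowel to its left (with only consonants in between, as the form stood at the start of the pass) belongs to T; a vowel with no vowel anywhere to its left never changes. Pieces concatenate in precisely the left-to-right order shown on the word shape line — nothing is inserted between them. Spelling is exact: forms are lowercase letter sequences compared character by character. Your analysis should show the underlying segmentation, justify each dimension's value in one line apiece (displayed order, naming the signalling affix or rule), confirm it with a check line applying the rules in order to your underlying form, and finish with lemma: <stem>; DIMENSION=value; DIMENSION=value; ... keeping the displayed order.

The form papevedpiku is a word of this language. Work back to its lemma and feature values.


underlying: pa-pevedpu-ku
CASE=ri - signalled by the affix pa-
SUR=zo - signalled by the affix -ku
check: papevedpuku -> papevedpiku
lemma: pevedpu; CASE=ri; SUR=zo


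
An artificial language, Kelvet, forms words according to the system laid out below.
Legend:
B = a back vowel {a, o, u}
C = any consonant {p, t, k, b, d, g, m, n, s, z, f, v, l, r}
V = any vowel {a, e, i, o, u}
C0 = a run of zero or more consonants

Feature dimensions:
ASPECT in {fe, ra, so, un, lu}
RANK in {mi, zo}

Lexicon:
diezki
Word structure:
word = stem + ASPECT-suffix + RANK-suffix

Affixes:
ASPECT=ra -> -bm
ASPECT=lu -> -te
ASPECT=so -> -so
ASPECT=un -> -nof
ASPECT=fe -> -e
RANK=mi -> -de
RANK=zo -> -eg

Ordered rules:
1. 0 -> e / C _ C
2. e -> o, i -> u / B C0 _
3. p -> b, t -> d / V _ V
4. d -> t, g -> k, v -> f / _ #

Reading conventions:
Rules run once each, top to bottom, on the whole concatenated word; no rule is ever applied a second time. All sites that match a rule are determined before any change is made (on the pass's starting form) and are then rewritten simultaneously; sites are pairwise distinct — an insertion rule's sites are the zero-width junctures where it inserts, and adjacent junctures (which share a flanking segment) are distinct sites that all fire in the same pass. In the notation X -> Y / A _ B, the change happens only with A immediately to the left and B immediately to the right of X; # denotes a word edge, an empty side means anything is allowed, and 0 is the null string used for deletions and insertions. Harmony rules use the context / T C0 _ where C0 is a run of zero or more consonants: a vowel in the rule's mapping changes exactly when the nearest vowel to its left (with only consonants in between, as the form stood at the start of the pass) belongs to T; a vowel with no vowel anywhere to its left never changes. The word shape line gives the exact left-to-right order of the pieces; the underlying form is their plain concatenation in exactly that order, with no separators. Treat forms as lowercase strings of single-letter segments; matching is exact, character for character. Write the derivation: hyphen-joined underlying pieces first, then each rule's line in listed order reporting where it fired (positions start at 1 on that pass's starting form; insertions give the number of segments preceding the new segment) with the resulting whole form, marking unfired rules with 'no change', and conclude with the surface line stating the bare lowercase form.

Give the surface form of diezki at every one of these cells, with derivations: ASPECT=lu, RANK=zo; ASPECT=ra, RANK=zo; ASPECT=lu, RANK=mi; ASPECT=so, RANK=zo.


cell ASPECT=lu, RANK=zo:
underlying: diezki-te-eg
1. 0 -> e / C _ C: inserts after position(s) 4: diezekiteeg
2. e -> o, i -> u / B C0 _: no change
3. p -> b, t -> d / V _ V: fires at position(s) 8: diezekideeg
4. d -> t, g -> k, v -> f / _ #: fires at position(s) 11: diezekideek
surface: diezekideek

cell ASPECT=ra, RANK=zo:
underlying: diezki-bm-eg
1. 0 -> e / C _ C: inserts after position(s) 4, 7: diezekibemeg
2. e -> o, i -> u / B C0 _: no change
3. p -> b, t -> d / V _ V: no change
4. d -> t, g -> k, v -> f / _ #: fires at position(s) 12: diezekibemek
surface: diezekibemek

cell ASPECT=lu, RANK=mi:
underlying: diezki-te-de
1. 0 -> e / C _ C: inserts after position(s) 4: diezekitede
2. e -> o, i -> u / B C0 _: no change
3. p -> b, t -> d / V _ V: fires at position(s) 8: diezekidede
4. d -> t, g -> k, v -> f / _ #: no change
surface: diezekidede

cell ASPECT=so, RANK=zo:
underlying: diezki-so-eg
1. 0 -> e / C _ C: inserts after position(s) 4: diezekisoeg
2. e -> o, i -> u / B C0 _: fires at position(s) 10: diezekisoog
3. p -> b, t -> d / V _ V: no change
4. d -> t, g -> k, v -> f / _ #: fires at position(s) 11: diezekisook
surface: diezekisook


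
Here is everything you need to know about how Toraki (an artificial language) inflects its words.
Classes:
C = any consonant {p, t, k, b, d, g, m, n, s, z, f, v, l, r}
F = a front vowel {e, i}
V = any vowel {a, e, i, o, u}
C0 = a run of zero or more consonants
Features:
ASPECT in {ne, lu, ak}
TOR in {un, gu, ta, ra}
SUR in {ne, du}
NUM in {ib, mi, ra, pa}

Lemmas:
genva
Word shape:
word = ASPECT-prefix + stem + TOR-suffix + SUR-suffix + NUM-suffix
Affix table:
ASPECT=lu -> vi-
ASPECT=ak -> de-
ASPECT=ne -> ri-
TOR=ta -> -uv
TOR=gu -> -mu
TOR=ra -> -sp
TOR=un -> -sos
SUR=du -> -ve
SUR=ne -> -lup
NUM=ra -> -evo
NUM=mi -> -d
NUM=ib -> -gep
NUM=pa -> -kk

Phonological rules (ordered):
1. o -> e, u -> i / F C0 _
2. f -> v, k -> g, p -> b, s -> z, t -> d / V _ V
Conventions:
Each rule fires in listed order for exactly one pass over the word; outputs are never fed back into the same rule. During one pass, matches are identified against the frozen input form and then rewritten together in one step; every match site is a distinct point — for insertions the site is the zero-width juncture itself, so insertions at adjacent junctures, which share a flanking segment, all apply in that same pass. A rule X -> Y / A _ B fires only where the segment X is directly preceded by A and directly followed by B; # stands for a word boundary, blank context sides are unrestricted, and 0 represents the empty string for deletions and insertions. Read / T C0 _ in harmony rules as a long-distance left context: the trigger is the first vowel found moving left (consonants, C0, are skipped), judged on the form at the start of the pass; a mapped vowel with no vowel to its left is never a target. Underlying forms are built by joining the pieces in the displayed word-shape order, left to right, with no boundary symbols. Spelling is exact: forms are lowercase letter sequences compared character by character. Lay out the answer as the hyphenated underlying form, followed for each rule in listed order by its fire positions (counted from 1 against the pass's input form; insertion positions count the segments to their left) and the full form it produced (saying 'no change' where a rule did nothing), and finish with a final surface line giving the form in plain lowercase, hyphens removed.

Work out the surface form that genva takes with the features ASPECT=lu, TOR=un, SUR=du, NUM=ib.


underlying: vi-genva-sos-ve-gep
1. o -> e, u -> i / F C0 _: no change
2. f -> v, k -> g, p -> b, s -> z, t -> d / V _ V: fires at position(s) 8: vigenvazosvegep
surface: vigenvazosvegep


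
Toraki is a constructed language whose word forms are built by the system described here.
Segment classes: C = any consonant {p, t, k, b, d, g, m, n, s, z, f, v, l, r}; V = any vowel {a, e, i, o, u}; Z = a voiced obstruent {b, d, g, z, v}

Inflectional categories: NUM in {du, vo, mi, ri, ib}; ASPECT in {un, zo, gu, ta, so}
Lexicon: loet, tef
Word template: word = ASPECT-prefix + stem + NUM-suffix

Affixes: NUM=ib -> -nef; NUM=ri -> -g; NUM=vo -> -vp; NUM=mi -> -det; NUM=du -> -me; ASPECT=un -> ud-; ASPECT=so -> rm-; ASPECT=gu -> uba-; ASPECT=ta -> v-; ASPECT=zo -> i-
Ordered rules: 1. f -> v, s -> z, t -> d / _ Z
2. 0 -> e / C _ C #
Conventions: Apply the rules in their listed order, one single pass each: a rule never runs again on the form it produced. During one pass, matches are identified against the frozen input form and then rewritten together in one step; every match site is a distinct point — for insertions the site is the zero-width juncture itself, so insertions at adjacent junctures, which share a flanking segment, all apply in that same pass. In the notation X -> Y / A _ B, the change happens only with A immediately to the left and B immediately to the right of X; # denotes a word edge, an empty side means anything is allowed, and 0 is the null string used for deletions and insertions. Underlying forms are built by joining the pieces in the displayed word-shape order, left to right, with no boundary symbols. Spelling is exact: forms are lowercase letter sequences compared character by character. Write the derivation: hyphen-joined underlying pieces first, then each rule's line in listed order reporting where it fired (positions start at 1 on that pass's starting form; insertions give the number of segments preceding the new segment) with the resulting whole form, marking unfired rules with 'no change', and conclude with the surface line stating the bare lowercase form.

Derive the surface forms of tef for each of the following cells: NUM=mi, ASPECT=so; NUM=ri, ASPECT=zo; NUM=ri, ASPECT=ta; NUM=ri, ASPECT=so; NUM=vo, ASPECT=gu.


cell NUM=mi, ASPECT=so:
underlying: rm-tef-det
1. f -> v, s -> z, t -> d / _ Z: fires at position(s) 5: rmtevdet
2. 0 -> e / C _ C #: no change
surface: rmtevdet

cell NUM=ri, ASPECT=zo:
underlying: i-tef-g
1. f -> v, s -> z, t -> d / _ Z: fires at position(s) 4: itevg
2. 0 -> e / C _ C #: inserts after position(s) 4: iteveg
surface: iteveg

cell NUM=ri, ASPECT=ta:
underlying: v-tef-g
1. f -> v, s -> z, t -> d / _ Z: fires at position(s) 4: vtevg
2. 0 -> e / C _ C #: inserts after position(s) 4: vteveg
surface: vteveg

cell NUM=ri, ASPECT=so:
underlying: rm-tef-g
1. f -> v, s -> z, t -> d / _ Z: fires at position(s) 5: rmtevg
2. 0 -> e / C _ C #: inserts after position(s) 5: rmteveg
surface: rmteveg

cell NUM=vo, ASPECT=gu:
underlying: uba-tef-vp
1. f -> v, s -> z, t -> d / _ Z: fires at position(s) 6: ubatevvp
2. 0 -> e / C _ C #: inserts after position(s) 7: ubatevvep
surface: ubatevvep


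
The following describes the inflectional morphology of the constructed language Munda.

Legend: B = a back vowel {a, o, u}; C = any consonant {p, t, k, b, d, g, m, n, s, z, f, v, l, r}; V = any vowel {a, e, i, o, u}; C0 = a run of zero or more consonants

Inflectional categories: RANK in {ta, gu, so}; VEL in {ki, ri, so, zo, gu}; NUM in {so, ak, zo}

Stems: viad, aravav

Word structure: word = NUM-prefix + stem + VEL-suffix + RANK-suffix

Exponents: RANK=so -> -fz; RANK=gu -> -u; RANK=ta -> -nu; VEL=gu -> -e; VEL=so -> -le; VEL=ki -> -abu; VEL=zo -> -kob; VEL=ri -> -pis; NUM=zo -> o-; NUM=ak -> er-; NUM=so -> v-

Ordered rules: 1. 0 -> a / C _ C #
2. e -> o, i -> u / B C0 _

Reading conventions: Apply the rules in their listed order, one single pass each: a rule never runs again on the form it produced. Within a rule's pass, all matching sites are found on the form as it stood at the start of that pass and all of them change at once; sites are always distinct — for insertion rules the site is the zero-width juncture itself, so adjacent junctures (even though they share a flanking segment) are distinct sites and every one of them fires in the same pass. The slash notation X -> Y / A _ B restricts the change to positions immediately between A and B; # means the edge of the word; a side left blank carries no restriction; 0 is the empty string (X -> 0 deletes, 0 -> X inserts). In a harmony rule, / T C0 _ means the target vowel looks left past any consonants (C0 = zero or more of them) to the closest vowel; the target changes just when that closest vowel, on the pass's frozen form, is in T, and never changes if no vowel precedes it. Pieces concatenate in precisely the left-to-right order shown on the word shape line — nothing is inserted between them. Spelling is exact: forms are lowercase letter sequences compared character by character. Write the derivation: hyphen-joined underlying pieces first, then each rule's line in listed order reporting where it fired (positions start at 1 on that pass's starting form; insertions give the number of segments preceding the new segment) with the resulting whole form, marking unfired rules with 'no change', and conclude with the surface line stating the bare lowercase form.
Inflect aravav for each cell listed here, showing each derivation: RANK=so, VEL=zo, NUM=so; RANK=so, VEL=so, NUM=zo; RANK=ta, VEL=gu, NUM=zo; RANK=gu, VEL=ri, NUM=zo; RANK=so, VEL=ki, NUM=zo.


cell RANK=so, VEL=zo, NUM=so:
underlying: v-aravav-kob-fz
1. 0 -> a / C _ C #: inserts after position(s) 11: varavavkobfaz
2. e -> o, i -> u / B C0 _: no change
surface: varavavkobfaz

cell RANK=so, VEL=so, NUM=zo:
underlying: o-aravav-le-fz
1. 0 -> a / C _ C #: inserts after position(s) 10: oaravavlefaz
2. e -> o, i -> u / B C0 _: fires at position(s) 9: oaravavlofaz
surface: oaravavlofaz

cell RANK=ta, VEL=gu, NUM=zo:
underlying: o-aravav-e-nu
1. 0 -> a / C _ C #: no change
2. e -> o, i -> u / B C0 _: fires at position(s) 8: oaravavonu
surface: oaravavonu

cell RANK=gu, VEL=ri, NUM=zo:
underlying: o-aravav-pis-u
1. 0 -> a / C _ C #: no change
2. e -> o, i -> u / B C0 _: fires at position(s) 9: oaravavpusu
surface: oaravavpusu

cell RANK=so, VEL=ki, NUM=zo:
underlying: o-aravav-abu-fz
1. 0 -> a / C _ C #: inserts after position(s) 11: oaravavabufaz
2. e -> o, i -> u / B C0 _: no change
surface: oaravavabufaz


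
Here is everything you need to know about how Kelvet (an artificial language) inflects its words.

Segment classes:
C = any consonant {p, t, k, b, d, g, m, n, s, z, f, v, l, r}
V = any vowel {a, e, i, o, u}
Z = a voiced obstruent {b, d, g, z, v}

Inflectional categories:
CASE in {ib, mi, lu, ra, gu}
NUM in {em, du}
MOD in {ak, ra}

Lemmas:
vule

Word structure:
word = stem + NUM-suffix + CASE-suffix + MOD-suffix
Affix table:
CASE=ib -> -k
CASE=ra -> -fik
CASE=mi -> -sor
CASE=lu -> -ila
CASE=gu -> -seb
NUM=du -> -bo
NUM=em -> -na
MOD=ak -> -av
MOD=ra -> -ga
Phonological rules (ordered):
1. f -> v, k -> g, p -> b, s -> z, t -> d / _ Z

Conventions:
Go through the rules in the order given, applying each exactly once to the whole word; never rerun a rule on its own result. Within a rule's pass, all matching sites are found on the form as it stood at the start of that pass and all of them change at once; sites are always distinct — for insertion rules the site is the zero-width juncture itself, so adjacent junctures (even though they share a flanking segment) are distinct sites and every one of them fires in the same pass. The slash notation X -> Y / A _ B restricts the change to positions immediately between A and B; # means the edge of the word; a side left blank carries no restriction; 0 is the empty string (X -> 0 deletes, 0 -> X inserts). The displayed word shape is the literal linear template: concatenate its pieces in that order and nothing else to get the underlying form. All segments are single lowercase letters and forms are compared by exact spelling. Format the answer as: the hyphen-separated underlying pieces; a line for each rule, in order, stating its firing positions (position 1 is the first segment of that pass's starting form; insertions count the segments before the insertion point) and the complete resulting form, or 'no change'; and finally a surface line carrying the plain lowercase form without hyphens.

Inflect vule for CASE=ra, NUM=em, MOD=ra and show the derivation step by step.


underlying: vule-na-fik-ga
1. f -> v, k -> g, p -> b, s -> z, t -> d / _ Z: fires at position(s) 9: vulenafigga
surface: vulenafigga


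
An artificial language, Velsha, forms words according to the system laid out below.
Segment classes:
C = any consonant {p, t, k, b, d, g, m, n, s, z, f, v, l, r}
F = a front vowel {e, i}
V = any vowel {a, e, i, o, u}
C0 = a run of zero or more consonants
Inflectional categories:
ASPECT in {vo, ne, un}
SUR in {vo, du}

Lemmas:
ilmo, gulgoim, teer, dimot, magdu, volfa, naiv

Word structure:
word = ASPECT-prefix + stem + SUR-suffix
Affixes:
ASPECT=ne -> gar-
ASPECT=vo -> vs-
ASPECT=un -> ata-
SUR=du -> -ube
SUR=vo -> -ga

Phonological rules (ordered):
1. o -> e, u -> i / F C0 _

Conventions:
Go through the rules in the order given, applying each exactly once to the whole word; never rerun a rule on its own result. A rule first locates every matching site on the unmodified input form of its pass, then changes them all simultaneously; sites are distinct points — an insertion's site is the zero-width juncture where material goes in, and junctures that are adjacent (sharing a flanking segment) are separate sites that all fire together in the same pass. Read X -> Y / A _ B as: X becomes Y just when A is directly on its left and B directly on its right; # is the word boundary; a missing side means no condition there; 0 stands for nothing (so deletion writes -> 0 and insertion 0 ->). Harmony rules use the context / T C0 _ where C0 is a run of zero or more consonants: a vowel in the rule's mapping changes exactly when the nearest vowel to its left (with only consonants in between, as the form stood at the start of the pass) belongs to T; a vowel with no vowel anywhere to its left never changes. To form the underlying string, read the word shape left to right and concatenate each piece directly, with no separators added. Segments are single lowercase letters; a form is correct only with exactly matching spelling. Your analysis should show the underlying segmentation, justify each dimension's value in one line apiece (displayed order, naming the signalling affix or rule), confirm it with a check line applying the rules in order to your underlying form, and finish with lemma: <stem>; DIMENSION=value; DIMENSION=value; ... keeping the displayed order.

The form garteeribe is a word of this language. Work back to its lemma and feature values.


underlying: gar-teer-ube
ASPECT=ne - signalled by the affix gar-
SUR=du - signalled by the affix -ube
check: garteerube -> garteeribe
lemma: teer; ASPECT=ne; SUR=du


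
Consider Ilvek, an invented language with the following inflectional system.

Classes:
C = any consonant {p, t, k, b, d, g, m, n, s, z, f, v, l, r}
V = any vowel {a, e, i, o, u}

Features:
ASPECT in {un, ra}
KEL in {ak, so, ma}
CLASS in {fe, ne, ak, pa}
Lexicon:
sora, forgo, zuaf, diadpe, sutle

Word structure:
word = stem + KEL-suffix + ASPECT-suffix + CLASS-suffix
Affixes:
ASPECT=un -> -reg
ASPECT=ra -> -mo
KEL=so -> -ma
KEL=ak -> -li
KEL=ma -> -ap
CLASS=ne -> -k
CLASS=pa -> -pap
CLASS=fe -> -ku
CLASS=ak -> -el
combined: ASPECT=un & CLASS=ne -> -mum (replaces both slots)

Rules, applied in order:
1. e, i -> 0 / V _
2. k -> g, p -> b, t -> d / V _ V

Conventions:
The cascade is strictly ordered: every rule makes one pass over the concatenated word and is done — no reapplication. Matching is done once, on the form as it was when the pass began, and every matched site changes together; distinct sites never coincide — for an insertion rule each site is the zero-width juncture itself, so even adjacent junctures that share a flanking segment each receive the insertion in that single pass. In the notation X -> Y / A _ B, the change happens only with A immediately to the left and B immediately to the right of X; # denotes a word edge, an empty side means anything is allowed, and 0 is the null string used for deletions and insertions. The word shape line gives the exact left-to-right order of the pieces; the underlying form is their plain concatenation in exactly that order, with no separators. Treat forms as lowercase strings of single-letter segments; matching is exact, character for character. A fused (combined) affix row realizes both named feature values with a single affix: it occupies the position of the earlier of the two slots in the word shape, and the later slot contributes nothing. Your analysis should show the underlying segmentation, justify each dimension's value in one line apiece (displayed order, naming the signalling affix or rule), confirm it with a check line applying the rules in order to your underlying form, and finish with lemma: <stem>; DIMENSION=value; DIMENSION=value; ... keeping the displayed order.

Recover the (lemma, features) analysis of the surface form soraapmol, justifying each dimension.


underlying: sora-ap-mo-el
ASPECT=ra - signalled by the affix -mo
KEL=ma - signalled by the affix -ap
CLASS=ak - signalled by the affix -el
check: soraapmoel -> soraapmol -> soraapmol
lemma: sora; ASPECT=ra; KEL=ma; CLASS=ak


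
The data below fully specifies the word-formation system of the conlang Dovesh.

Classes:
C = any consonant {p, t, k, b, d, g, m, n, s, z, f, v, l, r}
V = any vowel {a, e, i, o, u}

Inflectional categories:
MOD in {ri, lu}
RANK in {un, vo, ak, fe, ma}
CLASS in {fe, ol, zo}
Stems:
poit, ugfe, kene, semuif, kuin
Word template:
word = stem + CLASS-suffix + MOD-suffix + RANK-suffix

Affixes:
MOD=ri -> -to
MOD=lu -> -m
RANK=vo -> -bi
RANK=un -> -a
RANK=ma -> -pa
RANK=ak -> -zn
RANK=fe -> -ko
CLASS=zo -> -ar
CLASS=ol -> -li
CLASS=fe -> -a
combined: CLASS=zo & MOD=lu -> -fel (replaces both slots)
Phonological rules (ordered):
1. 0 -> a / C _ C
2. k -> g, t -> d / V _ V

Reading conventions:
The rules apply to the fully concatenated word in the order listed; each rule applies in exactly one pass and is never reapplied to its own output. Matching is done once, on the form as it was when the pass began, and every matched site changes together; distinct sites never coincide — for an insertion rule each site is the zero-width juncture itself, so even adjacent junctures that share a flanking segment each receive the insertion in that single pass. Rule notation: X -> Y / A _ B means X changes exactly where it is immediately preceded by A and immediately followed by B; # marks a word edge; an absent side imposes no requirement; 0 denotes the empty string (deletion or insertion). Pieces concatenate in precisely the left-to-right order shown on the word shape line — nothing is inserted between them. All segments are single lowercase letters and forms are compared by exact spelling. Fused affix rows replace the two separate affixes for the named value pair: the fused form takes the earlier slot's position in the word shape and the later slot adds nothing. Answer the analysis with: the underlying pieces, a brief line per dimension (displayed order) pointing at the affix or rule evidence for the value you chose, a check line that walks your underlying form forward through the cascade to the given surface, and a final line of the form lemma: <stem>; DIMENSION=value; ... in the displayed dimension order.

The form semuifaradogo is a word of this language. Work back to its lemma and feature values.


underlying: semuif-ar-to-ko
MOD=ri - signalled by the affix -to
RANK=fe - signalled by the affix -ko
CLASS=zo - signalled by the affix -ar
check: semuifartoko -> semuifaratoko -> semuifaradogo
lemma: semuif; MOD=ri; RANK=fe; CLASS=zo


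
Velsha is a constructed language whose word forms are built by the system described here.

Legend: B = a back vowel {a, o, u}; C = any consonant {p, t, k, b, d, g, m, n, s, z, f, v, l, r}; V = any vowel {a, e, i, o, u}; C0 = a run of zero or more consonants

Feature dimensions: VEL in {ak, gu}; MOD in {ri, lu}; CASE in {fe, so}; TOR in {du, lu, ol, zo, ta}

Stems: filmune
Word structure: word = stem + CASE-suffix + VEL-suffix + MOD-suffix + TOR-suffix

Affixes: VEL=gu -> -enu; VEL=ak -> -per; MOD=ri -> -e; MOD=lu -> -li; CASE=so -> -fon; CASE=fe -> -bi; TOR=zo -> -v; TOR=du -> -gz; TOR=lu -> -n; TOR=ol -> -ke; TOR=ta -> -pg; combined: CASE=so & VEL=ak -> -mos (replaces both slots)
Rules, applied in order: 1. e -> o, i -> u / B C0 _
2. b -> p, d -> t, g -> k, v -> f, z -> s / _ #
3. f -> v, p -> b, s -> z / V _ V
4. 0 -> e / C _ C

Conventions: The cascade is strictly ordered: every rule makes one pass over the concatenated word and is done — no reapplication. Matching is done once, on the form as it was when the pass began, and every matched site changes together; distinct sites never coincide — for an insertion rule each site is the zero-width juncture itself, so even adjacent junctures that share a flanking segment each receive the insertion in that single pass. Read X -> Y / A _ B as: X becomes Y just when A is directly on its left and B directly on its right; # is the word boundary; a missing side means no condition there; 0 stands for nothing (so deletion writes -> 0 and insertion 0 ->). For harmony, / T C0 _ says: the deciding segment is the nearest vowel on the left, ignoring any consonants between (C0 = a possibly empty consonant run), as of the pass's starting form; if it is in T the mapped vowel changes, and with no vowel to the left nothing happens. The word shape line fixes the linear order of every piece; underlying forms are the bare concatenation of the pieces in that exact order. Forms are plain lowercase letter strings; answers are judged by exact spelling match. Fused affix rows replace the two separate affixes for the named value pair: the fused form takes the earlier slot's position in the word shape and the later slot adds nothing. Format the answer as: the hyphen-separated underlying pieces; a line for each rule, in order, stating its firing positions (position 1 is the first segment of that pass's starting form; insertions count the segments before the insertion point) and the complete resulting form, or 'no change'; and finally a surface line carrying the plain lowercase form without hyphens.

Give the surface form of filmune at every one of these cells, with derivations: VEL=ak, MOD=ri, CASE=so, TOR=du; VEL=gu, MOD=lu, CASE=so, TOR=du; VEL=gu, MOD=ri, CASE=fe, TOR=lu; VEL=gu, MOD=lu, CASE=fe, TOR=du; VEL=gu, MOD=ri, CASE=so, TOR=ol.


cell VEL=ak, MOD=ri, CASE=so, TOR=du:
underlying: filmune-mos-e-gz
1. e -> o, i -> u / B C0 _: fires at position(s) 7, 11: filmunomosogz
2. b -> p, d -> t, g -> k, v -> f, z -> s / _ #: fires at position(s) 13: filmunomosogs
3. f -> v, p -> b, s -> z / V _ V: fires at position(s) 10: filmunomozogs
4. 0 -> e / C _ C: inserts after position(s) 3, 12: filemunomozoges
surface: filemunomozoges

cell VEL=gu, MOD=lu, CASE=so, TOR=du:
underlying: filmune-fon-enu-li-gz
1. e -> o, i -> u / B C0 _: fires at position(s) 7, 11, 15: filmunofononulugz
2. b -> p, d -> t, g -> k, v -> f, z -> s / _ #: fires at position(s) 17: filmunofononulugs
3. f -> v, p -> b, s -> z / V _ V: fires at position(s) 8: filmunovononulugs
4. 0 -> e / C _ C: inserts after position(s) 3, 16: filemunovononuluges
surface: filemunovononuluges

cell VEL=gu, MOD=ri, CASE=fe, TOR=lu:
underlying: filmune-bi-enu-e-n
1. e -> o, i -> u / B C0 _: fires at position(s) 7, 13: filmunobienuon
2. b -> p, d -> t, g -> k, v -> f, z -> s / _ #: no change
3. f -> v, p -> b, s -> z / V _ V: no change
4. 0 -> e / C _ C: inserts after position(s) 3: filemunobienuon
surface: filemunobienuon

cell VEL=gu, MOD=lu, CASE=fe, TOR=du:
underlying: filmune-bi-enu-li-gz
1. e -> o, i -> u / B C0 _: fires at position(s) 7, 14: filmunobienulugz
2. b -> p, d -> t, g -> k, v -> f, z -> s / _ #: fires at position(s) 16: filmunobienulugs
3. f -> v, p -> b, s -> z / V _ V: no change
4. 0 -> e / C _ C: inserts after position(s) 3, 15: filemunobienuluges
surface: filemunobienuluges

cell VEL=gu, MOD=ri, CASE=so, TOR=ol:
underlying: filmune-fon-enu-e-ke
1. e -> o, i -> u / B C0 _: fires at position(s) 7, 11, 14: filmunofononuoke
2. b -> p, d -> t, g -> k, v -> f, z -> s / _ #: no change
3. f -> v, p -> b, s -> z / V _ V: fires at position(s) 8: filmunovononuoke
4. 0 -> e / C _ C: inserts after position(s) 3: filemunovononuoke
surface: filemunovononuoke


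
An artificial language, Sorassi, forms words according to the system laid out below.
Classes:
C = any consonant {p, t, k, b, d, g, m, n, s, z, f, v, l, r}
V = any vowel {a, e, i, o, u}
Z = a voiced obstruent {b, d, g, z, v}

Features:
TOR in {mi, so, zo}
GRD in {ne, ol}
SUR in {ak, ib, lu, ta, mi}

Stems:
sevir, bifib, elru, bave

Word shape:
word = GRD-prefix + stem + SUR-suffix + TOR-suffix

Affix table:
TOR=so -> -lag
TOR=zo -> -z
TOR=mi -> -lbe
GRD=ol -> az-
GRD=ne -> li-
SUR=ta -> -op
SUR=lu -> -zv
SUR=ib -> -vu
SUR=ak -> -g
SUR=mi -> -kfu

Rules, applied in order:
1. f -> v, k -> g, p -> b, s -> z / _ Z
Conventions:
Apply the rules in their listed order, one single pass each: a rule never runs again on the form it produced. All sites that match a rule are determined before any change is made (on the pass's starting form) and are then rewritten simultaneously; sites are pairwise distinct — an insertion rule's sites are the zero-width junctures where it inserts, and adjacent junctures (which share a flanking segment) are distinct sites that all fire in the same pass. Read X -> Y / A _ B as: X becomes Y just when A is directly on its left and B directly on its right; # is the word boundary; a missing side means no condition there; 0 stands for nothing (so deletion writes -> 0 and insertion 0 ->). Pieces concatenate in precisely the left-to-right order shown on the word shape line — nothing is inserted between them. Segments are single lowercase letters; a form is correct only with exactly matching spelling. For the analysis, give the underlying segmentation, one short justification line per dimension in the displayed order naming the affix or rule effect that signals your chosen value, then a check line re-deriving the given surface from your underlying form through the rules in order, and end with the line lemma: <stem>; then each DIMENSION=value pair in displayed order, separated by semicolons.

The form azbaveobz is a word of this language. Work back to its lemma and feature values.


underlying: az-bave-op-z
TOR=zo - signalled by the affix -z
GRD=ol - signalled by the affix az-
SUR=ta - signalled by the affix -op
check: azbaveopz -> azbaveobz
lemma: bave; TOR=zo; GRD=ol; SUR=ta


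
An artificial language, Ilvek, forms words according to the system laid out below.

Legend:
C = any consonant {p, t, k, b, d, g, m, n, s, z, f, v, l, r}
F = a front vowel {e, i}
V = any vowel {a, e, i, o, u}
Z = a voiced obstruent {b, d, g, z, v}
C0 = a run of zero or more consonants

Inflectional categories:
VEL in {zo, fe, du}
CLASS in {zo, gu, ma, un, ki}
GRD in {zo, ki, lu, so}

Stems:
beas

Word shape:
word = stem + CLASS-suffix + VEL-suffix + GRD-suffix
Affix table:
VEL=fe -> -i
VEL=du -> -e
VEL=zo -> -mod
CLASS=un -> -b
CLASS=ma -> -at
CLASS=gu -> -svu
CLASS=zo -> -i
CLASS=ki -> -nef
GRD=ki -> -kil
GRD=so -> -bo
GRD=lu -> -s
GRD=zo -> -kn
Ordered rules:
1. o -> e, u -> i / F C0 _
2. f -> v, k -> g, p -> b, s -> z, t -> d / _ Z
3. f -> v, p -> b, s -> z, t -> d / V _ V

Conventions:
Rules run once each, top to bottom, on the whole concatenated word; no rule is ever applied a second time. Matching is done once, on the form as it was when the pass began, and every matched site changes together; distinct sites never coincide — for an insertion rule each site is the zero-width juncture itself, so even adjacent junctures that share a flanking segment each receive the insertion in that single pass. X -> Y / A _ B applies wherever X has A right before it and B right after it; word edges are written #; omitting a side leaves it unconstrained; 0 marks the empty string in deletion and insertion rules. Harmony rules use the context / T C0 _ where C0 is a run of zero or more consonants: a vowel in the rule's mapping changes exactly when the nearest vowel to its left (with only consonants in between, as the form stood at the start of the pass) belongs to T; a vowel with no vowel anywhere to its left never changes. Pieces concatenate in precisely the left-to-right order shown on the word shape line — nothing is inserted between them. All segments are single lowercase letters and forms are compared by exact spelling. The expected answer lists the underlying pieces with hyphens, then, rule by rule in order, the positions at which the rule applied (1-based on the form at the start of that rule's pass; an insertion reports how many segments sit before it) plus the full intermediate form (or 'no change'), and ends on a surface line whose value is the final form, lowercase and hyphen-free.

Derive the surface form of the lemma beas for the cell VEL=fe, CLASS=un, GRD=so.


underlying: beas-b-i-bo
1. o -> e, u -> i / F C0 _: fires at position(s) 8: beasbibe
2. f -> v, k -> g, p -> b, s -> z, t -> d / _ Z: fires at position(s) 4: beazbibe
3. f -> v, p -> b, s -> z, t -> d / V _ V: no change
surface: beazbibe
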